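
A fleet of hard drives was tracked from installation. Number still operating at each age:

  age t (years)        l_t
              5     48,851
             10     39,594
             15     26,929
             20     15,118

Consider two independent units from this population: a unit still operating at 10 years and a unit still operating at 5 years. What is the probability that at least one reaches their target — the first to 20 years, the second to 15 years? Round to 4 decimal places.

p₁ = l_20/l_10 = 15,118/39,594 = 0.381826; p₂ = l_15/l_5 = 26,929/48,851 = 0.551248.
P(at least one) = 1 − (1−p₁)(1−p₂) = 1 − 0.618174 × 0.448752 = 0.722593.

0.7226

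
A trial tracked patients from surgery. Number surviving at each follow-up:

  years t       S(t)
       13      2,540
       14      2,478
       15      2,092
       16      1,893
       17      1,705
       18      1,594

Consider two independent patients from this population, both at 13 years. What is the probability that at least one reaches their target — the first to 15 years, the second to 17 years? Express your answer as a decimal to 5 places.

p₁ = S(15)/S(13) = 2,092/2,540 = 0.823622; p₂ = S(17)/S(13) = 1,705/2,540 = 0.671260.
P(at least one) = 1 − (1−p₁)(1−p₂) = 1 − 0.176378 × 0.328740 = 0.942017.

0.94202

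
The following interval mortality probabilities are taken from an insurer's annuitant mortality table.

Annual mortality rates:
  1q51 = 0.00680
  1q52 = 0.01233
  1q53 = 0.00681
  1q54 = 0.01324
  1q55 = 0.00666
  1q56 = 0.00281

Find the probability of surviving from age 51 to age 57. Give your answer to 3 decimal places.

0.952

Chaining the interval survival probabilities: (1 − 0.00680) × (1 − 0.01233) × (1 − 0.00681) × (1 − 0.01324) × (1 − 0.00666) × (1 − 0.00281).
= 0.99320 × 0.98767 × 0.99319 × 0.98676 × 0.99334 × 0.99719 = 0.952288.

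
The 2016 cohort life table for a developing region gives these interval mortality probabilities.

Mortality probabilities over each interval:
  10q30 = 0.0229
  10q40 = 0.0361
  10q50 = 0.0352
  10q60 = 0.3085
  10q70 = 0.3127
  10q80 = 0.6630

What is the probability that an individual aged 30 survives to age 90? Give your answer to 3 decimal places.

60p30 = (1 − 0.0229) × (1 − 0.0361) × (1 − 0.0352) × (1 − 0.3085) × (1 − 0.3127) × (1 − 0.6630).
= 0.9771 × 0.9639 × 0.9648 × 0.6915 × 0.6873 × 0.3370 = 0.145538.

0.146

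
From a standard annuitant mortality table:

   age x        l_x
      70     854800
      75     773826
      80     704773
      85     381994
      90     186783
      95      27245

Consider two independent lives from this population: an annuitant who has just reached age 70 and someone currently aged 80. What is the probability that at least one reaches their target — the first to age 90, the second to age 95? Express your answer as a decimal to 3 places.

0.249

p₁ = l_90/l_70 = 186783/854800 = 0.218511; p₂ = l_95/l_80 = 27245/704773 = 0.038658.
P(at least one) = 1 − (1−p₁)(1−p₂) = 1 − 0.781489 × 0.961342 = 0.248722.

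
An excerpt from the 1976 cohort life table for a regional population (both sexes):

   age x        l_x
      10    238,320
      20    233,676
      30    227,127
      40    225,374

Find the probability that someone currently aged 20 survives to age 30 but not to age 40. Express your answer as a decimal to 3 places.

This is the probability of reaching 30 but not 40, conditional on being alive at 20: (l_30 − l_40) / l_20.
= (227,127 − 225,374) / 233,676 = 1,753 / 233,676 = 0.007502.

0.008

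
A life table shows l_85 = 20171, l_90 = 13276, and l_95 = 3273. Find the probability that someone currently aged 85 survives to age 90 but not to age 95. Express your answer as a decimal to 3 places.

0.496

We want 5|5q85 = (l_90 − l_95)/l_85.
This is the probability of reaching 90 but not 95, conditional on being alive at 85: (l_90 − l_95) / l_85.
= (13276 − 3273) / 20171 = 10003 / 20171 = 0.495910.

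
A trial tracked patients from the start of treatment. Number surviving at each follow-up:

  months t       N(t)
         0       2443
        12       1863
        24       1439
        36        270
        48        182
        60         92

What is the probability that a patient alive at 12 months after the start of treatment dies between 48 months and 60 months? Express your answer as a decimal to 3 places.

0.048

This is the probability of reaching 48 but not 60, conditional on being alive at 12: (N(48) − N(60)) / N(12).
= (182 − 92) / 1863 = 90 / 1863 = 0.048309.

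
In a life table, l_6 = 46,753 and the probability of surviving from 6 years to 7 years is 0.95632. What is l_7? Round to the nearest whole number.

44711

l_7 = l_6 × p = 46,753 × 0.95632 = 44711.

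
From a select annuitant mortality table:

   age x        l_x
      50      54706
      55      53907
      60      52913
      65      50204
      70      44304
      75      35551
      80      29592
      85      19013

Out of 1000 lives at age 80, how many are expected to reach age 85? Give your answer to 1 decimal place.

642.5

The relevant probability is 19013/29592 = 0.642505.
Expected number = 1000 × 0.642505 = 642.5.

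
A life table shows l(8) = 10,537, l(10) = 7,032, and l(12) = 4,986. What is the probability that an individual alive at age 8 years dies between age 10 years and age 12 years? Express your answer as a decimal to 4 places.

This is the probability of reaching 10 but not 12, conditional on being alive at 8: (l(10) − l(12)) / l(8).
= (7,032 − 4,986) / 10,537 = 2,046 / 10,537 = 0.194173.

0.1942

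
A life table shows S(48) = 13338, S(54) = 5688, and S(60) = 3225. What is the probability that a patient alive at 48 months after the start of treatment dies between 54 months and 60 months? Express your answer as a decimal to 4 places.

0.1847

This is the probability of reaching 54 but not 60, conditional on being alive at 48: (S(54) − S(60)) / S(48).
= (5688 − 3225) / 13338 = 2463 / 13338 = 0.184660.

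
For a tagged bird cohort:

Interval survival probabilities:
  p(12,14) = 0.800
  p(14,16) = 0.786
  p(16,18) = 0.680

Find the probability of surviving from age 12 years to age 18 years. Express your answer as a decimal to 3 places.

0.428

Survival from 12 to 18 is the product of surviving each interval: 0.800 × 0.786 × 0.680.
= 0.427584.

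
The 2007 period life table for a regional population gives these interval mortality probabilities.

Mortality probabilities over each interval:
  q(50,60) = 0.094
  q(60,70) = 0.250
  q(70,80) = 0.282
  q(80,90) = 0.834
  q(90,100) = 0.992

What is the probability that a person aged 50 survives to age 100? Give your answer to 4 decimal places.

0.0006

P(survive 50→100) = (1 − 0.094) × (1 − 0.250) × (1 − 0.282) × (1 − 0.834) × (1 − 0.992).
= 0.906 × 0.750 × 0.718 × 0.166 × 0.008 = 0.000648.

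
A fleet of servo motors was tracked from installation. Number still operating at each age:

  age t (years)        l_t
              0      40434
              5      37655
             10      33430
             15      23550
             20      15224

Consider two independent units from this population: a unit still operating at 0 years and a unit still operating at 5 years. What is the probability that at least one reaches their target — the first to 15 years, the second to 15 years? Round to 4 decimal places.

p₁ = l_15/l_0 = 23550/40434 = 0.582431; p₂ = l_15/l_5 = 23550/37655 = 0.625415.
P(at least one) = 1 − (1−p₁)(1−p₂) = 1 − 0.417569 × 0.374585 = 0.843585.

0.8436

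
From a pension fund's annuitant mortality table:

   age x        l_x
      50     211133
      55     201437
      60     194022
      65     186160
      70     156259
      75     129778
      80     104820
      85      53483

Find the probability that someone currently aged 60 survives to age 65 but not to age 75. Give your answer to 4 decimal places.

0.2906

This is the probability of reaching 65 but not 75, conditional on being alive at 60: (l_65 − l_75) / l_60.
= (186160 − 129778) / 194022 = 56382 / 194022 = 0.290596.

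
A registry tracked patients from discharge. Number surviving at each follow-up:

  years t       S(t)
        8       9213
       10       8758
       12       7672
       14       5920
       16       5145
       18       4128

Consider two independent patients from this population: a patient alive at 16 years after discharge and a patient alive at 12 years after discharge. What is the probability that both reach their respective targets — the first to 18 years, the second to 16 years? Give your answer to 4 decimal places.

p₁ = S(18)/S(16) = 4128/5145 = 0.802332; p₂ = S(16)/S(12) = 5145/7672 = 0.670620.
P(both) = p₁ × p₂ = 0.802332 × 0.670620 = 0.538060.

0.5381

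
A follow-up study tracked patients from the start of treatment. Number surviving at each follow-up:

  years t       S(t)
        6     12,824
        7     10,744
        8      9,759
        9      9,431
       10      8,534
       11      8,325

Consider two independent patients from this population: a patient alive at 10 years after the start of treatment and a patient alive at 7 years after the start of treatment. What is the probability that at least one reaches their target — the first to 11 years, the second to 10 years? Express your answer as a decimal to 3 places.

0.995

p₁ = S(11)/S(10) = 8,325/8,534 = 0.975510; p₂ = S(10)/S(7) = 8,534/10,744 = 0.794304.
P(at least one) = 1 − (1−p₁)(1−p₂) = 1 − 0.024490 × 0.205696 = 0.994963.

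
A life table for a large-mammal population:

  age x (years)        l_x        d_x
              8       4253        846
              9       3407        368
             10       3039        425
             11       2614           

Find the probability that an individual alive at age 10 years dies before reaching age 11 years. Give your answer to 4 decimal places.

0.1398

P(die before 11 | alive at 10) = 1 − l_11/l_10 = 1 − 2614/3039 = (425)/3039 = 0.139849.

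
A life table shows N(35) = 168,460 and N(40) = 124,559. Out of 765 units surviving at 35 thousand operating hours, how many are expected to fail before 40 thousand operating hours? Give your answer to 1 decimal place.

199.4

The relevant probability is 1 − 124,559/168,460 = 0.260602.
Expected number = 765 × 0.260602 = 199.4.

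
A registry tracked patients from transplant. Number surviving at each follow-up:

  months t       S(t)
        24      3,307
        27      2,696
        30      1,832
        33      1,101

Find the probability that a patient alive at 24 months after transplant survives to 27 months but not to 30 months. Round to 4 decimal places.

0.2613

This is the probability of reaching 27 but not 30, conditional on being alive at 24: (S(27) − S(30)) / S(24).
= (2,696 − 1,832) / 3,307 = 864 / 3,307 = 0.261264.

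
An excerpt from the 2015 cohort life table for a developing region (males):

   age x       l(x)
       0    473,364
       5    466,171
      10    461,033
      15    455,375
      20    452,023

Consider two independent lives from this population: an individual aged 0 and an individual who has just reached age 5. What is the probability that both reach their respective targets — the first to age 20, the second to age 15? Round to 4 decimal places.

0.9328

p₁ = l(20)/l(0) = 452,023/473,364 = 0.954916; p₂ = l(15)/l(5) = 455,375/466,171 = 0.976841.
P(both) = p₁ × p₂ = 0.954916 × 0.976841 = 0.932801.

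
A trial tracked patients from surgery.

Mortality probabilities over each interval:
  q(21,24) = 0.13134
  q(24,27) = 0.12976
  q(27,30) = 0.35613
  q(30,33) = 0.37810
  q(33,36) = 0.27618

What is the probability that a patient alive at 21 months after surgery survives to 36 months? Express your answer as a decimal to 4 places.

0.2191

The overall survival probability is (1 − 0.13134) × (1 − 0.12976) × (1 − 0.35613) × (1 − 0.37810) × (1 − 0.27618).
= 0.86866 × 0.87024 × 0.64387 × 0.62190 × 0.72382 = 0.219098.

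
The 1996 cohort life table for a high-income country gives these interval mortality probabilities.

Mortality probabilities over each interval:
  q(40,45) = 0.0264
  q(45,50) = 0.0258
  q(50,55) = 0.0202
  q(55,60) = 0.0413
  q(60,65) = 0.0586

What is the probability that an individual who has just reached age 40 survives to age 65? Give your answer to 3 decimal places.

0.839

Survival from 40 to 65 is the product of surviving each interval: (1 − 0.0264) × (1 − 0.0258) × (1 − 0.0202) × (1 − 0.0413) × (1 − 0.0586).
= 0.9736 × 0.9742 × 0.9798 × 0.9587 × 0.9414 = 0.838732.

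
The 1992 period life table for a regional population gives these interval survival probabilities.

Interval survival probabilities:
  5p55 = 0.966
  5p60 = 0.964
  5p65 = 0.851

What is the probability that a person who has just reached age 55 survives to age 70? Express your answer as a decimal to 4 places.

15p55 = 0.966 × 0.964 × 0.851.
= 0.792472.

0.7925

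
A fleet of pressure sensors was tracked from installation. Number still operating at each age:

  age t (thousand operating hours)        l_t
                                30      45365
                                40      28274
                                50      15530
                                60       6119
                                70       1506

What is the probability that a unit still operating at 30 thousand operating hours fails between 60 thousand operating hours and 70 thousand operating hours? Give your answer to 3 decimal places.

This is the probability of reaching 60 but not 70, conditional on being operational at 30: (l_60 − l_70) / l_30.
= (6119 − 1506) / 45365 = 4613 / 45365 = 0.101686.

0.102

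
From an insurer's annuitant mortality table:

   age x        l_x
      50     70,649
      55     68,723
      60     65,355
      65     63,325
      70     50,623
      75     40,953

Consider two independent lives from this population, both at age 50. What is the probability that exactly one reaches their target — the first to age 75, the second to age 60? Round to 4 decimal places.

p₁ = l_75/l_50 = 40,953/70,649 = 0.579669; p₂ = l_60/l_50 = 65,355/70,649 = 0.925066.
P(exactly one) = p₁(1−p₂) + (1−p₁)p₂ = 0.043437 + 0.388834 = 0.432271.

0.4323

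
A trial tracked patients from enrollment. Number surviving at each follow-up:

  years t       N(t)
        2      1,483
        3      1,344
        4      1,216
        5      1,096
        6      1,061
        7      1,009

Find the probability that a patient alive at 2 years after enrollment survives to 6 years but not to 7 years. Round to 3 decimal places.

This is the probability of reaching 6 but not 7, conditional on being alive at 2: (N(6) − N(7)) / N(2).
= (1,061 − 1,009) / 1,483 = 52 / 1,483 = 0.035064.

0.035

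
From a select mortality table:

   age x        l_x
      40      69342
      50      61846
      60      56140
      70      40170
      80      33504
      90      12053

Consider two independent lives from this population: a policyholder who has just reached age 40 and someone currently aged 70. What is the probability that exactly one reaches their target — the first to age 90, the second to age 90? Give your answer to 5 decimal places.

p₁ = l_90/l_40 = 12053/69342 = 0.173820; p₂ = l_90/l_70 = 12053/40170 = 0.300050.
P(exactly one) = p₁(1−p₂) + (1−p₁)p₂ = 0.121665 + 0.247895 = 0.369561.

0.36956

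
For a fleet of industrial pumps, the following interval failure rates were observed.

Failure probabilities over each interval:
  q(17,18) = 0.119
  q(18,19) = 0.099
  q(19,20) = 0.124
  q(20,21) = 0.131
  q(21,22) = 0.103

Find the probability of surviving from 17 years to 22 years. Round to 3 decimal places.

0.542

Survival from 17 to 22 is the product of surviving each interval: (1 − 0.119) × (1 − 0.099) × (1 − 0.124) × (1 − 0.131) × (1 − 0.103).
= 0.881 × 0.901 × 0.876 × 0.869 × 0.897 = 0.542022.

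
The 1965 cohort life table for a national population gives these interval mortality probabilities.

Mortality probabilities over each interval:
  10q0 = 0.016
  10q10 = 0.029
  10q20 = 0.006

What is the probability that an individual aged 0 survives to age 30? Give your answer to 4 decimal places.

0.9497

Survival from 0 to 30 is the product of surviving each interval: (1 − 0.016) × (1 − 0.029) × (1 − 0.006).
= 0.984 × 0.971 × 0.994 = 0.949731.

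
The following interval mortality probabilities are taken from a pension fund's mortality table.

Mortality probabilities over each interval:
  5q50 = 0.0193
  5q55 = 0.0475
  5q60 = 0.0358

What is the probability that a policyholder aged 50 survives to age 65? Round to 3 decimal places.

0.901

Chaining the interval survival probabilities: (1 − 0.0193) × (1 − 0.0475) × (1 − 0.0358).
= 0.9807 × 0.9525 × 0.9642 = 0.900675.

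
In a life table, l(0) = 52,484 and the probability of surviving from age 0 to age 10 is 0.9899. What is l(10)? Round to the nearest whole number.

l(10) = l(0) × p = 52,484 × 0.9899 = 51954.

51954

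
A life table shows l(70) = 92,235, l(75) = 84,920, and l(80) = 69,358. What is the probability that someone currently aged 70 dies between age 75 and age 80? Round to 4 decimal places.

This is the probability of reaching 75 but not 80, conditional on being alive at 70: (l(75) − l(80)) / l(70).
= (84,920 − 69,358) / 92,235 = 15,562 / 92,235 = 0.168721.

0.1687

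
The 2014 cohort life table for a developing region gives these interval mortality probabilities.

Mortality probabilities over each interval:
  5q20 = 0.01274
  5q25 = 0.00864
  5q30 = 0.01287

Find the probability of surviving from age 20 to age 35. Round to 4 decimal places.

0.9661

15p20 = (1 − 0.01274) × (1 − 0.00864) × (1 − 0.01287).
= 0.98726 × 0.99136 × 0.98713 = 0.966134.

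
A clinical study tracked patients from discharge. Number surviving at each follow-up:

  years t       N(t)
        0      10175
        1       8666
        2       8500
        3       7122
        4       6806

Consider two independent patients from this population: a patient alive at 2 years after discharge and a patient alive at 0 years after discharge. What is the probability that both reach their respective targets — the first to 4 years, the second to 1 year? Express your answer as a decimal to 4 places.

0.6820

p₁ = N(4)/N(2) = 6806/8500 = 0.800706; p₂ = N(1)/N(0) = 8666/10175 = 0.851695.
P(both) = p₁ × p₂ = 0.800706 × 0.851695 = 0.681957.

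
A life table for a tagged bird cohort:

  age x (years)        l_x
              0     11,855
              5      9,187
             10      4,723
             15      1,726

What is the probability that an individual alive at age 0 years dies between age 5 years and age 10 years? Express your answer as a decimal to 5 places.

0.37655

This is the probability of reaching 5 but not 10, conditional on being alive at 0: (l_5 − l_10) / l_0.
= (9,187 − 4,723) / 11,855 = 4,464 / 11,855 = 0.376550.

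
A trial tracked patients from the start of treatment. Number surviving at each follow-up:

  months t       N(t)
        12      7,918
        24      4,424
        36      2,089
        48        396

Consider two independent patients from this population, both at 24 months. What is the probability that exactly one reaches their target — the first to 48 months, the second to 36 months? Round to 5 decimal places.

p₁ = N(48)/N(24) = 396/4,424 = 0.089512; p₂ = N(36)/N(24) = 2,089/4,424 = 0.472197.
P(exactly one) = p₁(1−p₂) + (1−p₁)p₂ = 0.047245 + 0.429930 = 0.477174.

0.47717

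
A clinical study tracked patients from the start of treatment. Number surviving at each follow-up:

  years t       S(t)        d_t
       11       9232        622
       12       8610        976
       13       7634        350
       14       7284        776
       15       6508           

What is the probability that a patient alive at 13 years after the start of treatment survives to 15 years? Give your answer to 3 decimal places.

0.853

The conditional survival probability is S(15)/S(13) = 6508/7634 = 0.852502.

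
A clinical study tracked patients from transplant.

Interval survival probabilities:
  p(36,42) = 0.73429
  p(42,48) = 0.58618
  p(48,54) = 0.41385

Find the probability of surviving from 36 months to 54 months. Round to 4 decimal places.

P(survive 36→54) = 0.73429 × 0.58618 × 0.41385.
= 0.178132.

0.1781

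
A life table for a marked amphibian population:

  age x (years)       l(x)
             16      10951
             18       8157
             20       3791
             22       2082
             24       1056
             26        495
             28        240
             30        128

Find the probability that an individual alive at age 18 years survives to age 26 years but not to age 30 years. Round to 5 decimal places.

This is the probability of reaching 26 but not 30, conditional on being alive at 18: (l(26) − l(30)) / l(18).
= (495 − 128) / 8157 = 367 / 8157 = 0.044992.

0.04499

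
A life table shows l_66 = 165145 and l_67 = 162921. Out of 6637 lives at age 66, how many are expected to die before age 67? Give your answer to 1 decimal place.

The relevant probability is 1 − 162921/165145 = 0.013467.
Expected number = 6637 × 0.013467 = 89.4.

89.4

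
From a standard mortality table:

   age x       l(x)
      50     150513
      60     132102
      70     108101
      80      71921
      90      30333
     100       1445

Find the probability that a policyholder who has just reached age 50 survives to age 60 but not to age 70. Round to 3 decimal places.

0.159

This is the probability of reaching 60 but not 70, conditional on being alive at 50: (l(60) − l(70)) / l(50).
= (132102 − 108101) / 150513 = 24001 / 150513 = 0.159461.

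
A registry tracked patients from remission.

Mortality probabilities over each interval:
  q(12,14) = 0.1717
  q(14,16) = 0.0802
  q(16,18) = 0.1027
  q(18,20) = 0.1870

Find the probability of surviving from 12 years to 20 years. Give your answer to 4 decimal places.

0.5558

P(survive 12→20) = (1 − 0.1717) × (1 − 0.0802) × (1 − 0.1027) × (1 − 0.1870).
= 0.8283 × 0.9198 × 0.8973 × 0.8130 = 0.555788.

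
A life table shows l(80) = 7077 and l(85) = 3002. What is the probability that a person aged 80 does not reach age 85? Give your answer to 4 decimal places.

0.5758

P(die before 85 | alive at 80) = 1 − l(85)/l(80) = 1 − 3002/7077 = (4075)/7077 = 0.575809.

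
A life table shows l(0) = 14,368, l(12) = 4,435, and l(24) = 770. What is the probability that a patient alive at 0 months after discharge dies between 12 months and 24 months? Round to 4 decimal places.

This is the probability of reaching 12 but not 24, conditional on being alive at 0: (l(12) − l(24)) / l(0).
= (4,435 − 770) / 14,368 = 3,665 / 14,368 = 0.255081.

0.2551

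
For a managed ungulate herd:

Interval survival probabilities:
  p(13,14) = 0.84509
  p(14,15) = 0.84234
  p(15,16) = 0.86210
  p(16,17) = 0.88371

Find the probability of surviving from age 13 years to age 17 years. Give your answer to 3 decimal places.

0.542

Survival from 13 to 17 is the product of surviving each interval: 0.84509 × 0.84234 × 0.86210 × 0.88371.
= 0.542323.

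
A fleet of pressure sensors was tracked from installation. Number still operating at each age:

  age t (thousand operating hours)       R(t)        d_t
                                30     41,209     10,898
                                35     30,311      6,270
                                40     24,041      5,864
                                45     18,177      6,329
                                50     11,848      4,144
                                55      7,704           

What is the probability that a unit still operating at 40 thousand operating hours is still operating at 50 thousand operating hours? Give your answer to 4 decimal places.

0.4928

The conditional survival probability is R(50)/R(40) = 11,848/24,041 = 0.492825.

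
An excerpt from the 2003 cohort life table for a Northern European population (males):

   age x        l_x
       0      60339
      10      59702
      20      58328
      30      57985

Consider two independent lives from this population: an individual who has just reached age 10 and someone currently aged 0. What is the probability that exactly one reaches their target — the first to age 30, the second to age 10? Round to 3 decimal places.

p₁ = l_30/l_10 = 57985/59702 = 0.971240; p₂ = l_10/l_0 = 59702/60339 = 0.989443.
P(exactly one) = p₁(1−p₂) + (1−p₁)p₂ = 0.010253 + 0.028456 = 0.038710.

0.039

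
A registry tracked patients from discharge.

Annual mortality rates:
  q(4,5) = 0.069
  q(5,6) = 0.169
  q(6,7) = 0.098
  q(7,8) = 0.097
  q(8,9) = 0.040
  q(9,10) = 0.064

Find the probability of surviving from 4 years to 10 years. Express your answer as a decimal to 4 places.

The overall survival probability is (1 − 0.069) × (1 − 0.169) × (1 − 0.098) × (1 − 0.097) × (1 − 0.040) × (1 − 0.064).
= 0.931 × 0.831 × 0.902 × 0.903 × 0.960 × 0.936 = 0.566229.

0.5662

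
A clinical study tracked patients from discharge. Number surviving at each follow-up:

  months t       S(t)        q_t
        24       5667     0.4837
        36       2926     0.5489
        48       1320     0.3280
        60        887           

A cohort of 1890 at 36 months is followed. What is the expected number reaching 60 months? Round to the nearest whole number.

The relevant probability is 887/2926 = 0.303144.
Expected number = 1890 × 0.303144 = 573.

573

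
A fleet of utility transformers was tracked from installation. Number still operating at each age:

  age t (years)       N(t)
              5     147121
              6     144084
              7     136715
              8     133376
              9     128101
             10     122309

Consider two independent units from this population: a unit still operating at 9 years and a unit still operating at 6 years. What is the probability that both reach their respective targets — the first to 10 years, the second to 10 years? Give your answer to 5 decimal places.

p₁ = N(10)/N(9) = 122309/128101 = 0.954786; p₂ = N(10)/N(6) = 122309/144084 = 0.848873.
P(both) = p₁ × p₂ = 0.954786 × 0.848873 = 0.810492.

0.81049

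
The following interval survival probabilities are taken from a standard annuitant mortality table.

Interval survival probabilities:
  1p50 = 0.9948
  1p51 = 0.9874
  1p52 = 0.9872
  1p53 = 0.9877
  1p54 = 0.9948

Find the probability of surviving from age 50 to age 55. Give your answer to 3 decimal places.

0.953

The overall survival probability is 0.9948 × 0.9874 × 0.9872 × 0.9877 × 0.9948.
= 0.952785.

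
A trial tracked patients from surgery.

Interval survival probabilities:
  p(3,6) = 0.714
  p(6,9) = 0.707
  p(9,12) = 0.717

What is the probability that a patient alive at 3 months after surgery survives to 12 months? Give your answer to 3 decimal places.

0.362

Chaining the interval survival probabilities: 0.714 × 0.707 × 0.717.
= 0.361940.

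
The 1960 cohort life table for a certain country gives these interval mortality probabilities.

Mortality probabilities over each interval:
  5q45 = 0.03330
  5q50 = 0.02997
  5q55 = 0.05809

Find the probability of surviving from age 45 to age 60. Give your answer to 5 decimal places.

0.88326

Survival from 45 to 60 is the product of surviving each interval: (1 − 0.03330) × (1 − 0.02997) × (1 − 0.05809).
= 0.96670 × 0.97003 × 0.94191 = 0.883255.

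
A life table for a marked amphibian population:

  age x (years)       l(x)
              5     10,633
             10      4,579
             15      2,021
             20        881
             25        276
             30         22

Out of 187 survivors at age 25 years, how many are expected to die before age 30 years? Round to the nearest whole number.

The relevant probability is 1 − 22/276 = 0.920290.
Expected number = 187 × 0.920290 = 172.

172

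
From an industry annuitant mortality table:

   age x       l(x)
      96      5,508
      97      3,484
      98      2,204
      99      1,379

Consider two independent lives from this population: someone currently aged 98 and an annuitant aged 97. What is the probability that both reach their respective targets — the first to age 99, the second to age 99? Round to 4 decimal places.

0.2477

p₁ = l(99)/l(98) = 1,379/2,204 = 0.625681; p₂ = l(99)/l(97) = 1,379/3,484 = 0.395809.
P(both) = p₁ × p₂ = 0.625681 × 0.395809 = 0.247650.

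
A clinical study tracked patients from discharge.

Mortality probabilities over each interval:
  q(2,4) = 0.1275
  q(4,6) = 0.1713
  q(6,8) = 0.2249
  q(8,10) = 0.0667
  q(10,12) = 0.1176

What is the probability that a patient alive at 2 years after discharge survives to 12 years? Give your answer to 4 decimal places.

0.4615

P(survive 2→12) = (1 − 0.1275) × (1 − 0.1713) × (1 − 0.2249) × (1 − 0.0667) × (1 − 0.1176).
= 0.8725 × 0.8287 × 0.7751 × 0.9333 × 0.8824 = 0.461538.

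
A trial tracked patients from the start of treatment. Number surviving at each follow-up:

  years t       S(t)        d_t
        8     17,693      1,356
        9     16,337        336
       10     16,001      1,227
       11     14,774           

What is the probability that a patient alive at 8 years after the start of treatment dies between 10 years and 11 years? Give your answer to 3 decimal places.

This is the probability of reaching 10 but not 11, conditional on being alive at 8: (S(10) − S(11)) / S(8).
= (16,001 − 14,774) / 17,693 = 1,227 / 17,693 = 0.069349.

0.069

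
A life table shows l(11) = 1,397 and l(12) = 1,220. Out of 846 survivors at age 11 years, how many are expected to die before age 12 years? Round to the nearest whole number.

The relevant probability is 1 − 1,220/1,397 = 0.126700.
Expected number = 846 × 0.126700 = 107.

107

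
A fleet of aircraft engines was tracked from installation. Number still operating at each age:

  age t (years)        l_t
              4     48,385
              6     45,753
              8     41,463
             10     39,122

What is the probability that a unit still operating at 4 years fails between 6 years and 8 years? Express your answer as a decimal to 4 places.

0.0887

This is the probability of reaching 6 but not 8, conditional on being operational at 4: (l_6 − l_8) / l_4.
= (45,753 − 41,463) / 48,385 = 4,290 / 48,385 = 0.088664.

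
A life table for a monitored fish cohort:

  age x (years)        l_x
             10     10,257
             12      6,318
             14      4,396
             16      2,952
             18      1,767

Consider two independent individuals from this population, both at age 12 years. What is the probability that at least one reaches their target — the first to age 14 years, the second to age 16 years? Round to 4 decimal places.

p₁ = l_14/l_12 = 4,396/6,318 = 0.695790; p₂ = l_16/l_12 = 2,952/6,318 = 0.467236.
P(at least one) = 1 − (1−p₁)(1−p₂) = 1 − 0.304210 × 0.532764 = 0.837928.

0.8379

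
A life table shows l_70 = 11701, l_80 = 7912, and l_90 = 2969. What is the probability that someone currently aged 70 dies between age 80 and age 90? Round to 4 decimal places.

0.4224

This is the probability of reaching 80 but not 90, conditional on being alive at 70: (l_80 − l_90) / l_70.
= (7912 − 2969) / 11701 = 4943 / 11701 = 0.422443.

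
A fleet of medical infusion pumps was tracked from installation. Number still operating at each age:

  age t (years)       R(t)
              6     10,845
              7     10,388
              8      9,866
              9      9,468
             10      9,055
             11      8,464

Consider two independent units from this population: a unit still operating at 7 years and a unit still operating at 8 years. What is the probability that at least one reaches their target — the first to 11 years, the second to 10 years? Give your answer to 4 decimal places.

p₁ = R(11)/R(7) = 8,464/10,388 = 0.814786; p₂ = R(10)/R(8) = 9,055/9,866 = 0.917798.
P(at least one) = 1 − (1−p₁)(1−p₂) = 1 − 0.185214 × 0.082202 = 0.984775.

0.9848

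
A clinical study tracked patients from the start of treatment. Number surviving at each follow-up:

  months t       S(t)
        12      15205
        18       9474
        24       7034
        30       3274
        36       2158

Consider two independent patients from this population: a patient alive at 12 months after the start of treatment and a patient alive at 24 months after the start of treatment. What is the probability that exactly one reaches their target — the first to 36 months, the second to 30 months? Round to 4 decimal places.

p₁ = S(36)/S(12) = 2158/15205 = 0.141927; p₂ = S(30)/S(24) = 3274/7034 = 0.465454.
P(exactly one) = p₁(1−p₂) + (1−p₁)p₂ = 0.075867 + 0.399394 = 0.475260.

0.4753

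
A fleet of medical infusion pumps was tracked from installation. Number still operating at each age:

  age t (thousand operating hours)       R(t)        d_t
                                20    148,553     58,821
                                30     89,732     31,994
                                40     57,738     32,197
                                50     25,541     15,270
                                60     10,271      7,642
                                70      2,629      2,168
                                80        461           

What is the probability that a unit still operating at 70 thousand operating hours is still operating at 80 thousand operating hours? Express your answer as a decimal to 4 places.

0.1754

The conditional survival probability is R(80)/R(70) = 461/2,629 = 0.175352.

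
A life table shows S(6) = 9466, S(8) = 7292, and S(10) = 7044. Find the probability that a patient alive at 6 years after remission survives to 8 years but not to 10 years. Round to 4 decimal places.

This is the probability of reaching 8 but not 10, conditional on being alive at 6: (S(8) − S(10)) / S(6).
= (7292 − 7044) / 9466 = 248 / 9466 = 0.026199.

0.0262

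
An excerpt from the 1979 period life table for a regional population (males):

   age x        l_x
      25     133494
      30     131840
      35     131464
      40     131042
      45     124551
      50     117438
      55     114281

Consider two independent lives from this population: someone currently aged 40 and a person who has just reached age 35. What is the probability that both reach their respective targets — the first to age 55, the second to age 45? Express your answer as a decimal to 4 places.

p₁ = l_55/l_40 = 114281/131042 = 0.872094; p₂ = l_45/l_35 = 124551/131464 = 0.947415.
P(both) = p₁ × p₂ = 0.872094 × 0.947415 = 0.826235.

0.8262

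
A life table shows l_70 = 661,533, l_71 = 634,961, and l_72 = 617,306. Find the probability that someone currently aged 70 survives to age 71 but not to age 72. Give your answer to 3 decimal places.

0.027

We want 1|1q70 = (l_71 − l_72)/l_70.
This is the probability of reaching 71 but not 72, conditional on being alive at 70: (l_71 − l_72) / l_70.
= (634,961 − 617,306) / 661,533 = 17,655 / 661,533 = 0.026688.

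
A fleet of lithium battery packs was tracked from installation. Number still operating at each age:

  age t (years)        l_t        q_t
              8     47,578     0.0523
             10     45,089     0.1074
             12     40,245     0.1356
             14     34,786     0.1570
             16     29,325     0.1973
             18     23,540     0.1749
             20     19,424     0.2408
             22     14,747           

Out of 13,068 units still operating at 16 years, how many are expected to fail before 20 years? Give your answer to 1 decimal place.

The relevant probability is 1 − 19,424/29,325 = 0.337630.
Expected number = 13,068 × 0.337630 = 4412.1.

4412.1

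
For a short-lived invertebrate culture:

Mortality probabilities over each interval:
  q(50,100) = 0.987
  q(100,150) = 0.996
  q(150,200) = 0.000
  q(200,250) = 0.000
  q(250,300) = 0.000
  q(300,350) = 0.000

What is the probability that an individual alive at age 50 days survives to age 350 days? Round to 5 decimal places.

0.00005

Chaining the interval survival probabilities: (1 − 0.987) × (1 − 0.996) × (1 − 0.000) × (1 − 0.000) × (1 − 0.000) × (1 − 0.000).
= 0.013 × 0.004 × 1.000 × 1.000 × 1.000 × 1.000 = 0.000052.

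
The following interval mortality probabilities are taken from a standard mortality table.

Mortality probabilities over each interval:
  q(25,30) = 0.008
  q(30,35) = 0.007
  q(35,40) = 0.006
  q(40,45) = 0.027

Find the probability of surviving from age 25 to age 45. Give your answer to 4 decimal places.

P(survive 25→45) = (1 − 0.008) × (1 − 0.007) × (1 − 0.006) × (1 − 0.027).
= 0.992 × 0.993 × 0.994 × 0.973 = 0.952709.

0.9527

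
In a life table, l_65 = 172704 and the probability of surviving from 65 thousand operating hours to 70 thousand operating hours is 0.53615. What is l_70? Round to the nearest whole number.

l_70 = l_65 × p = 172704 × 0.53615 = 92595.

92595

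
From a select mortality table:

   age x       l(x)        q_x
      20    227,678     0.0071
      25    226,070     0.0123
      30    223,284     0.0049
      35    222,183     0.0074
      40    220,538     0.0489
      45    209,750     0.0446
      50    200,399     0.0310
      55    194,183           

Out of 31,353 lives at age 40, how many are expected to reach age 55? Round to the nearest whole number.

The relevant probability is 194,183/220,538 = 0.880497.
Expected number = 31,353 × 0.880497 = 27606.

27606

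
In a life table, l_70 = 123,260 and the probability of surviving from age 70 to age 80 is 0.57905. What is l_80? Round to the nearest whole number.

71374

l_80 = l_70 × p = 123,260 × 0.57905 = 71374.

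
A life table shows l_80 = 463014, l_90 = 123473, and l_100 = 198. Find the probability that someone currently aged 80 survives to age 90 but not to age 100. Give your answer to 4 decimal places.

0.2662

This is the probability of reaching 90 but not 100, conditional on being alive at 80: (l_90 − l_100) / l_80.
= (123473 − 198) / 463014 = 123275 / 463014 = 0.266245.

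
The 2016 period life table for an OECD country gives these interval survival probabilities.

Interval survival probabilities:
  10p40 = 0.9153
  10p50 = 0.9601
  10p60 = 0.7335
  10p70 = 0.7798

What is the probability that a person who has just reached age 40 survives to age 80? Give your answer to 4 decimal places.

Survival from 40 to 80 is the product of surviving each interval: 0.9153 × 0.9601 × 0.7335 × 0.7798.
= 0.502647.

0.5026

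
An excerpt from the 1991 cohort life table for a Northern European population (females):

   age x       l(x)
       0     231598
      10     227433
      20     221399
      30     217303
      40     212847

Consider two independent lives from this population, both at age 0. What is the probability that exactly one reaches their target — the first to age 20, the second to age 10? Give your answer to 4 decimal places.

0.0604

p₁ = l(20)/l(0) = 221399/231598 = 0.955962; p₂ = l(10)/l(0) = 227433/231598 = 0.982016.
P(exactly one) = p₁(1−p₂) + (1−p₁)p₂ = 0.017192 + 0.043246 = 0.060438.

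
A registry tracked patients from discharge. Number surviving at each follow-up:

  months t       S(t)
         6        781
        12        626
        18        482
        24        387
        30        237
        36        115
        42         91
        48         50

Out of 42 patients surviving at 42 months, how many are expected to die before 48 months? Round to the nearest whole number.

19

The relevant probability is 1 − 50/91 = 0.450549.
Expected number = 42 × 0.450549 = 19.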